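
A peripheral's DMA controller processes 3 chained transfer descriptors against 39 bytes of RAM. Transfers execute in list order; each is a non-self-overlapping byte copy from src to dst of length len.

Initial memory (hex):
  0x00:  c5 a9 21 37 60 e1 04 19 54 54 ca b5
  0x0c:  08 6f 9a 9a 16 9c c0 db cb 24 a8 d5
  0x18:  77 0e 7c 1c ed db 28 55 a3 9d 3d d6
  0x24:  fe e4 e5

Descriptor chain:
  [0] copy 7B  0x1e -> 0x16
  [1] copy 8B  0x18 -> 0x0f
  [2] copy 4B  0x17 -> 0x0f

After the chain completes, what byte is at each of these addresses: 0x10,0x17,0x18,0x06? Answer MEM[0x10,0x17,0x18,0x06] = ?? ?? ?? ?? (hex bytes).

#0 dst[0x16+7] := {0x28,0x55,0xa3,0x9d,0x3d,0xd6,0xfe}
#1 dst[0x0f+8] := {0xa3,0x9d,0x3d,0xd6,0xfe,0xdb,0x28,0x55}
#2 dst[0x0f+4] := {0x55,0xa3,0x9d,0x3d}
query mem[0x10]=0xa3, mem[0x17]=0x55, mem[0x18]=0xa3, mem[0x06]=0x04

MEM[0x10,0x17,0x18,0x06] = a3 55 a3 04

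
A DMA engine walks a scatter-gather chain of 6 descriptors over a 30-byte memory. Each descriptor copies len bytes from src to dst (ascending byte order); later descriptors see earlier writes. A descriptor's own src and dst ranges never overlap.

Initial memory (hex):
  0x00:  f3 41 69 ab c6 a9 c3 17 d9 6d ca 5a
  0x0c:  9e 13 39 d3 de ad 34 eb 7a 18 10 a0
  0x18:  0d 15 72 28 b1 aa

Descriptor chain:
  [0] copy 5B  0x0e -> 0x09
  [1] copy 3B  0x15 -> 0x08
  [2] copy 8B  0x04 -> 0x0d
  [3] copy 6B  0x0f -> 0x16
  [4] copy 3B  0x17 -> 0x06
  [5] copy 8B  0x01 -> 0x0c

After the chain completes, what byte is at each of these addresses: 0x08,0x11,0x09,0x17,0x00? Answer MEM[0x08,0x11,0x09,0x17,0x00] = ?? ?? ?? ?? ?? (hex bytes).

D0: mem[0x09..0x0d] <- [39 d3 de ad 34]
D1: mem[0x08..0x0a] <- [18 10 a0]
D2: mem[0x0d..0x14] <- [c6 a9 c3 17 18 10 a0 de]
D3: mem[0x16..0x1b] <- [c3 17 18 10 a0 de]
D4: mem[0x06..0x08] <- [17 18 10]
D5: mem[0x0c..0x13] <- [41 69 ab c6 a9 17 18 10]
query mem[0x08]=0x10, mem[0x11]=0x17, mem[0x09]=0x10, mem[0x17]=0x17, mem[0x00]=0xf3

MEM[0x08,0x11,0x09,0x17,0x00] = 10 17 10 17 f3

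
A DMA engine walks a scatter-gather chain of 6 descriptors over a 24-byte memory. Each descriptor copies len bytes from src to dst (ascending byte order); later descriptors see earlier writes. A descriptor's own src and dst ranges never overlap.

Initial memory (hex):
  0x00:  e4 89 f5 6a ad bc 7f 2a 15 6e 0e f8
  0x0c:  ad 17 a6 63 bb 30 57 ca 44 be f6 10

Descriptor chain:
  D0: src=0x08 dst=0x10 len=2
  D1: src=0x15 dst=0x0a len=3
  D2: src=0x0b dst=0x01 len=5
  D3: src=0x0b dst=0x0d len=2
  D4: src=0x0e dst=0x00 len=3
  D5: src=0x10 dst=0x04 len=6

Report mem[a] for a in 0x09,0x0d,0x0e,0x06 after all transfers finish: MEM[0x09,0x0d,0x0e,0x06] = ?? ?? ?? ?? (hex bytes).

MEM[0x09,0x0d,0x0e,0x06] = be f6 10 57

D0: mem[0x10..0x11] <- [15 6e]
D1: mem[0x0a..0x0c] <- [be f6 10]
D2: mem[0x01..0x05] <- [f6 10 17 a6 63]
D3: mem[0x0d..0x0e] <- [f6 10]
D4: mem[0x00..0x02] <- [10 63 15]
D5: mem[0x04..0x09] <- [15 6e 57 ca 44 be]
query mem[0x09]=0xbe, mem[0x0d]=0xf6, mem[0x0e]=0x10, mem[0x06]=0x57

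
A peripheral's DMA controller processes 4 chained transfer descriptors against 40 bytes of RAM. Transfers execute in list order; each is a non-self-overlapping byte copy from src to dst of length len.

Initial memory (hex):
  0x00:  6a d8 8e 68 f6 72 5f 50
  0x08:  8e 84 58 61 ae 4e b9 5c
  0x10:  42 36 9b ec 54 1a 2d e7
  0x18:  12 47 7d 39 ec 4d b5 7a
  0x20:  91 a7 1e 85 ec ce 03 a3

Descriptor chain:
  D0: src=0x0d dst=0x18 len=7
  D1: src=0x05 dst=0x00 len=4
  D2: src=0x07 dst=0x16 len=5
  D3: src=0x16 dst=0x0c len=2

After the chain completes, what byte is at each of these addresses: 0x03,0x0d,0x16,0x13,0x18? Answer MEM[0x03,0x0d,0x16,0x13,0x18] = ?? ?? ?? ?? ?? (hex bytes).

  after D0: wrote 7B at 0x18 = 4eb95c42369bec
  after D1: wrote 4B at 0x00 = 725f508e
  after D2: wrote 5B at 0x16 = 508e845861
  after D3: wrote 2B at 0x0c = 508e
query mem[0x03]=0x8e, mem[0x0d]=0x8e, mem[0x16]=0x50, mem[0x13]=0xec, mem[0x18]=0x84

MEM[0x03,0x0d,0x16,0x13,0x18] = 8e 8e 50 ec 84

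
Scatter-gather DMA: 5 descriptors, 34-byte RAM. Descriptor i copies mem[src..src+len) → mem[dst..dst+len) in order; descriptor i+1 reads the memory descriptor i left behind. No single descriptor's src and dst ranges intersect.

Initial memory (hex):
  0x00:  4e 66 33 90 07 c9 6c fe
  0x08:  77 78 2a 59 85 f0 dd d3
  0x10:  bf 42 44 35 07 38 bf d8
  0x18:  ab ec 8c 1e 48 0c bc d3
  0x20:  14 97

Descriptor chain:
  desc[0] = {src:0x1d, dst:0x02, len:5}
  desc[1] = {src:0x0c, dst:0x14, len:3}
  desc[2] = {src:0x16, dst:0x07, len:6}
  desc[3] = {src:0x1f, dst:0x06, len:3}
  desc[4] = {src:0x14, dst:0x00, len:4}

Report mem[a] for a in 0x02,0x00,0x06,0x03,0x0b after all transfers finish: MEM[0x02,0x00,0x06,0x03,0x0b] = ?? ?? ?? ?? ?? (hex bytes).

MEM[0x02,0x00,0x06,0x03,0x0b] = dd 85 d3 d8 8c

#0 dst[0x02+5] := {0x0c,0xbc,0xd3,0x14,0x97}
#1 dst[0x14+3] := {0x85,0xf0,0xdd}
#2 dst[0x07+6] := {0xdd,0xd8,0xab,0xec,0x8c,0x1e}
#3 dst[0x06+3] := {0xd3,0x14,0x97}
#4 dst[0x00+4] := {0x85,0xf0,0xdd,0xd8}
query mem[0x02]=0xdd, mem[0x00]=0x85, mem[0x06]=0xd3, mem[0x03]=0xd8, mem[0x0b]=0x8c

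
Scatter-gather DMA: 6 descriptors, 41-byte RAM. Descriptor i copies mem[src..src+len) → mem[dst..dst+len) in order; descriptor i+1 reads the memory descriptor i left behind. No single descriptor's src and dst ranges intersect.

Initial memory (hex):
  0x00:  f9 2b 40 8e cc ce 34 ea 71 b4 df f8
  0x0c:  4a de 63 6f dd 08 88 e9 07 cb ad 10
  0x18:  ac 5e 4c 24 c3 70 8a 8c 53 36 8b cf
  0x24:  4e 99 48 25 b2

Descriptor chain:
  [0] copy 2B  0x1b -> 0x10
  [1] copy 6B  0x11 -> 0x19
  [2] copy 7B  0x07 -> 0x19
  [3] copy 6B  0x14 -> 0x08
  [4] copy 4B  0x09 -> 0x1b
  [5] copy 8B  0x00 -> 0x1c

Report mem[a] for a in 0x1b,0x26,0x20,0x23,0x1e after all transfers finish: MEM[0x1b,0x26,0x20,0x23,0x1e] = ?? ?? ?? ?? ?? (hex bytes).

MEM[0x1b,0x26,0x20,0x23,0x1e] = cb 48 cc ea 40

[0] 0x1b->0x10 len=2 : 24 c3
[1] 0x11->0x19 len=6 : c3 88 e9 07 cb ad
[2] 0x07->0x19 len=7 : ea 71 b4 df f8 4a de
[3] 0x14->0x08 len=6 : 07 cb ad 10 ac ea
[4] 0x09->0x1b len=4 : cb ad 10 ac
[5] 0x00->0x1c len=8 : f9 2b 40 8e cc ce 34 ea
query mem[0x1b]=0xcb, mem[0x26]=0x48, mem[0x20]=0xcc, mem[0x23]=0xea, mem[0x1e]=0x40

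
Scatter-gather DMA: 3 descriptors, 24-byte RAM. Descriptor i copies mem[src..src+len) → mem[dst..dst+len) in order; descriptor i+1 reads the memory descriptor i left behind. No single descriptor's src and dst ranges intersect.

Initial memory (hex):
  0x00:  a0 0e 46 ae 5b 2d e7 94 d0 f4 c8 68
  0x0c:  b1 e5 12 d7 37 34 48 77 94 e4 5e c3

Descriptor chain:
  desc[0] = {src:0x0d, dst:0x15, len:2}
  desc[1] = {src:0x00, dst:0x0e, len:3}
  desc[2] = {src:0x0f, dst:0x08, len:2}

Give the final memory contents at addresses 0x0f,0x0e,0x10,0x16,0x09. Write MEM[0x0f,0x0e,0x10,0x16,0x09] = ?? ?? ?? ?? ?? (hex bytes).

  after D0: wrote 2B at 0x15 = e512
  after D1: wrote 3B at 0x0e = a00e46
  after D2: wrote 2B at 0x08 = 0e46
query mem[0x0f]=0x0e, mem[0x0e]=0xa0, mem[0x10]=0x46, mem[0x16]=0x12, mem[0x09]=0x46

MEM[0x0f,0x0e,0x10,0x16,0x09] = 0e a0 46 12 46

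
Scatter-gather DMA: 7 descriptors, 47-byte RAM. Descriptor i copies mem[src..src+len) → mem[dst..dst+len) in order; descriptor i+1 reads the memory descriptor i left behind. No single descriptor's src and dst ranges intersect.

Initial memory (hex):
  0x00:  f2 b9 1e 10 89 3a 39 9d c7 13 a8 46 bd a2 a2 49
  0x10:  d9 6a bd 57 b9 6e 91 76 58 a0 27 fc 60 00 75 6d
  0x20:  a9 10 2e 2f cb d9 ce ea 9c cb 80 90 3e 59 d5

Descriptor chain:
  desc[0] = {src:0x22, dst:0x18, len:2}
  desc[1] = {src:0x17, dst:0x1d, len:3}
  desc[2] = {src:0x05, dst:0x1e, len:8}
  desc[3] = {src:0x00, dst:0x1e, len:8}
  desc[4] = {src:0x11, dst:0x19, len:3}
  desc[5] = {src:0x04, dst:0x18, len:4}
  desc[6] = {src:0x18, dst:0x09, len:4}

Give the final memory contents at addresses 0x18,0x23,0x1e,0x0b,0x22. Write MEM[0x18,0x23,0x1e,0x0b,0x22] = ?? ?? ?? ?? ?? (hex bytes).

MEM[0x18,0x23,0x1e,0x0b,0x22] = 89 3a f2 39 89

[0] 0x22->0x18 len=2 : 2e 2f
[1] 0x17->0x1d len=3 : 76 2e 2f
[2] 0x05->0x1e len=8 : 3a 39 9d c7 13 a8 46 bd
[3] 0x00->0x1e len=8 : f2 b9 1e 10 89 3a 39 9d
[4] 0x11->0x19 len=3 : 6a bd 57
[5] 0x04->0x18 len=4 : 89 3a 39 9d
[6] 0x18->0x09 len=4 : 89 3a 39 9d
query mem[0x18]=0x89, mem[0x23]=0x3a, mem[0x1e]=0xf2, mem[0x0b]=0x39, mem[0x22]=0x89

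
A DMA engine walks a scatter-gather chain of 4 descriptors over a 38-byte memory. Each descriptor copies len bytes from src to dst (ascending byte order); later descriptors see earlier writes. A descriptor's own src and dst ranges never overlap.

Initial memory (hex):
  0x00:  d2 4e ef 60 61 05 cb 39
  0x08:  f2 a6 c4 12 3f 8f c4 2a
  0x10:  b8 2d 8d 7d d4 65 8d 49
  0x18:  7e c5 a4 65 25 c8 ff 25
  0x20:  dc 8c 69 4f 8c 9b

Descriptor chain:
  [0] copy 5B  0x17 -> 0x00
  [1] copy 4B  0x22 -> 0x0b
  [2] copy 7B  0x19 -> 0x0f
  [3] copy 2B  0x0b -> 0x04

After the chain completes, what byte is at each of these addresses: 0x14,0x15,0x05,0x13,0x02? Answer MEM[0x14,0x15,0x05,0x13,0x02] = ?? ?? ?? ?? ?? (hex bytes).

  after D0: wrote 5B at 0x00 = 497ec5a465
  after D1: wrote 4B at 0x0b = 694f8c9b
  after D2: wrote 7B at 0x0f = c5a46525c8ff25
  after D3: wrote 2B at 0x04 = 694f
query mem[0x14]=0xff, mem[0x15]=0x25, mem[0x05]=0x4f, mem[0x13]=0xc8, mem[0x02]=0xc5

MEM[0x14,0x15,0x05,0x13,0x02] = ff 25 4f c8 c5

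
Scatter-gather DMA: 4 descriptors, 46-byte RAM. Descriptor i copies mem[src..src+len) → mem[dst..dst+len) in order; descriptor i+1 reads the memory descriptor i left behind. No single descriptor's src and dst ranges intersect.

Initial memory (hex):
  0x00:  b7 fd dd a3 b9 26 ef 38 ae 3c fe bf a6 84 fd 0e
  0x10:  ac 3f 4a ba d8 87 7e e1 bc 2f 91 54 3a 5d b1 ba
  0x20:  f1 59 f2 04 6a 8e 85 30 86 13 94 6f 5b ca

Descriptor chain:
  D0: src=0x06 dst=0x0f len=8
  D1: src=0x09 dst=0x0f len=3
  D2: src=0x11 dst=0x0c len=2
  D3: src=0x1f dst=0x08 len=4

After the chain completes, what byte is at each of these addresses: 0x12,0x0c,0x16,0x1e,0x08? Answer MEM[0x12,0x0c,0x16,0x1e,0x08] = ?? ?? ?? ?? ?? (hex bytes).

D0: mem[0x0f..0x16] <- [ef 38 ae 3c fe bf a6 84]
D1: mem[0x0f..0x11] <- [3c fe bf]
D2: mem[0x0c..0x0d] <- [bf 3c]
D3: mem[0x08..0x0b] <- [ba f1 59 f2]
query mem[0x12]=0x3c, mem[0x0c]=0xbf, mem[0x16]=0x84, mem[0x1e]=0xb1, mem[0x08]=0xba

MEM[0x12,0x0c,0x16,0x1e,0x08] = 3c bf 84 b1 ba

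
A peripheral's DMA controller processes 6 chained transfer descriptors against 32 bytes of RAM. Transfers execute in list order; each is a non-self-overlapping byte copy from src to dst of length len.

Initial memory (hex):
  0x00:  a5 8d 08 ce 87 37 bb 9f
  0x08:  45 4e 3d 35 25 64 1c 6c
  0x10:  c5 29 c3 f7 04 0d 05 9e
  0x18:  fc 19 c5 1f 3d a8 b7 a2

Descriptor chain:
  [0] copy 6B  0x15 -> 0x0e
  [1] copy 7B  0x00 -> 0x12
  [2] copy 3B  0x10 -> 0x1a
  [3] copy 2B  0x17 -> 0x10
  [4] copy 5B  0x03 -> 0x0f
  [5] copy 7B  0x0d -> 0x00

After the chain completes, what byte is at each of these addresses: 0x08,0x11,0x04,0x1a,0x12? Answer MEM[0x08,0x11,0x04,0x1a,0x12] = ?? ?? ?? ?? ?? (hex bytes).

#0 dst[0x0e+6] := {0x0d,0x05,0x9e,0xfc,0x19,0xc5}
#1 dst[0x12+7] := {0xa5,0x8d,0x08,0xce,0x87,0x37,0xbb}
#2 dst[0x1a+3] := {0x9e,0xfc,0xa5}
#3 dst[0x10+2] := {0x37,0xbb}
#4 dst[0x0f+5] := {0xce,0x87,0x37,0xbb,0x9f}
#5 dst[0x00+7] := {0x64,0x0d,0xce,0x87,0x37,0xbb,0x9f}
query mem[0x08]=0x45, mem[0x11]=0x37, mem[0x04]=0x37, mem[0x1a]=0x9e, mem[0x12]=0xbb

MEM[0x08,0x11,0x04,0x1a,0x12] = 45 37 37 9e bb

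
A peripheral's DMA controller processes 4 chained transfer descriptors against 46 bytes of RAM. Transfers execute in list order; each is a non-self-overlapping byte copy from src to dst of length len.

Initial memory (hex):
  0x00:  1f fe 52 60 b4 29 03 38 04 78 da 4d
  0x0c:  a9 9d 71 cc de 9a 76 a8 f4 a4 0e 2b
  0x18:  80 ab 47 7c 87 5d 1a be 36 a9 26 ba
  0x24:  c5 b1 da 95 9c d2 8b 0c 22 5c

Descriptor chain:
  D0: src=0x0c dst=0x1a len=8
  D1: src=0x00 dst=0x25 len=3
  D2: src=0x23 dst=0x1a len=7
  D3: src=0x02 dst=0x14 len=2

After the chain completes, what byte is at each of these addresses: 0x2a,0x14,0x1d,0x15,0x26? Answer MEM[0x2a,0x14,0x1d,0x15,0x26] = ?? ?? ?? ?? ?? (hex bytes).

[0] 0x0c->0x1a len=8 : a9 9d 71 cc de 9a 76 a8
[1] 0x00->0x25 len=3 : 1f fe 52
[2] 0x23->0x1a len=7 : ba c5 1f fe 52 9c d2
[3] 0x02->0x14 len=2 : 52 60
query mem[0x2a]=0x8b, mem[0x14]=0x52, mem[0x1d]=0xfe, mem[0x15]=0x60, mem[0x26]=0xfe

MEM[0x2a,0x14,0x1d,0x15,0x26] = 8b 52 fe 60 fe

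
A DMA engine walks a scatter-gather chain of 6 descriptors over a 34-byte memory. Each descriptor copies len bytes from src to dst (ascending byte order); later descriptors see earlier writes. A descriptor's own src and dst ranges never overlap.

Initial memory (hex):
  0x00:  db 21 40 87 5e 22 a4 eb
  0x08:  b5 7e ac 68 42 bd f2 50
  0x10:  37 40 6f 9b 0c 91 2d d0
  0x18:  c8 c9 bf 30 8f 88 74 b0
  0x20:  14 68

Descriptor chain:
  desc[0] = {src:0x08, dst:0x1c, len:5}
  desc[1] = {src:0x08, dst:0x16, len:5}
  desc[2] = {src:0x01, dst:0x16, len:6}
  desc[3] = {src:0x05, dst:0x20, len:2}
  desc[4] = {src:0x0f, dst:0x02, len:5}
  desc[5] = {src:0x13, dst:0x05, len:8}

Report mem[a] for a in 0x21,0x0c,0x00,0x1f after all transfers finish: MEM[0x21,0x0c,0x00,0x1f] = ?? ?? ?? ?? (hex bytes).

[0] 0x08->0x1c len=5 : b5 7e ac 68 42
[1] 0x08->0x16 len=5 : b5 7e ac 68 42
[2] 0x01->0x16 len=6 : 21 40 87 5e 22 a4
[3] 0x05->0x20 len=2 : 22 a4
[4] 0x0f->0x02 len=5 : 50 37 40 6f 9b
[5] 0x13->0x05 len=8 : 9b 0c 91 21 40 87 5e 22
query mem[0x21]=0xa4, mem[0x0c]=0x22, mem[0x00]=0xdb, mem[0x1f]=0x68

MEM[0x21,0x0c,0x00,0x1f] = a4 22 db 68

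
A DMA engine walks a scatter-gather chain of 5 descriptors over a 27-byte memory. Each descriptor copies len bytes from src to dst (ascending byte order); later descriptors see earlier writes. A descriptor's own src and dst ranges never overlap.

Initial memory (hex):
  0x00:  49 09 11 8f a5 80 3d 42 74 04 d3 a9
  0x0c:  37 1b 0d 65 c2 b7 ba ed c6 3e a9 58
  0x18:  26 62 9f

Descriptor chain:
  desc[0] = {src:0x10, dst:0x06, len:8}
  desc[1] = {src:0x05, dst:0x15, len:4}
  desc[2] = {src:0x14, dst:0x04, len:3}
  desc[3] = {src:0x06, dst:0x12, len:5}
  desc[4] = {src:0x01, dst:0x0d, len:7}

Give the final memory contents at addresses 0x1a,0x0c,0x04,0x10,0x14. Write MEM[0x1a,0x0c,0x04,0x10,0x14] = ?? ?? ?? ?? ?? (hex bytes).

#0 dst[0x06+8] := {0xc2,0xb7,0xba,0xed,0xc6,0x3e,0xa9,0x58}
#1 dst[0x15+4] := {0x80,0xc2,0xb7,0xba}
#2 dst[0x04+3] := {0xc6,0x80,0xc2}
#3 dst[0x12+5] := {0xc2,0xb7,0xba,0xed,0xc6}
#4 dst[0x0d+7] := {0x09,0x11,0x8f,0xc6,0x80,0xc2,0xb7}
query mem[0x1a]=0x9f, mem[0x0c]=0xa9, mem[0x04]=0xc6, mem[0x10]=0xc6, mem[0x14]=0xba

MEM[0x1a,0x0c,0x04,0x10,0x14] = 9f a9 c6 c6 ba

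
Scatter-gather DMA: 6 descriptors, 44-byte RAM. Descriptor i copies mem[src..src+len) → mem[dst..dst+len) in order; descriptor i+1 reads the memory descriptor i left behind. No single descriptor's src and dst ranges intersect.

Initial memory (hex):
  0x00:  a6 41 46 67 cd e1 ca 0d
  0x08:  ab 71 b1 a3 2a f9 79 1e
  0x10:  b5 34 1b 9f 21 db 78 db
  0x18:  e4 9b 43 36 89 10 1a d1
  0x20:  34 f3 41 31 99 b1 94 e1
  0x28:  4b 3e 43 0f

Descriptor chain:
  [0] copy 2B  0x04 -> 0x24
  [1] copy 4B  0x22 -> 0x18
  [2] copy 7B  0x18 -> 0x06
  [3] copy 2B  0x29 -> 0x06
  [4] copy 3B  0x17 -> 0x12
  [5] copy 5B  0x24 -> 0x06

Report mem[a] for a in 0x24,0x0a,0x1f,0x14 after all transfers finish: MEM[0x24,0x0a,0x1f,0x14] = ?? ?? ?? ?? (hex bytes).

MEM[0x24,0x0a,0x1f,0x14] = cd 4b d1 31

[0] 0x04->0x24 len=2 : cd e1
[1] 0x22->0x18 len=4 : 41 31 cd e1
[2] 0x18->0x06 len=7 : 41 31 cd e1 89 10 1a
[3] 0x29->0x06 len=2 : 3e 43
[4] 0x17->0x12 len=3 : db 41 31
[5] 0x24->0x06 len=5 : cd e1 94 e1 4b
query mem[0x24]=0xcd, mem[0x0a]=0x4b, mem[0x1f]=0xd1, mem[0x14]=0x31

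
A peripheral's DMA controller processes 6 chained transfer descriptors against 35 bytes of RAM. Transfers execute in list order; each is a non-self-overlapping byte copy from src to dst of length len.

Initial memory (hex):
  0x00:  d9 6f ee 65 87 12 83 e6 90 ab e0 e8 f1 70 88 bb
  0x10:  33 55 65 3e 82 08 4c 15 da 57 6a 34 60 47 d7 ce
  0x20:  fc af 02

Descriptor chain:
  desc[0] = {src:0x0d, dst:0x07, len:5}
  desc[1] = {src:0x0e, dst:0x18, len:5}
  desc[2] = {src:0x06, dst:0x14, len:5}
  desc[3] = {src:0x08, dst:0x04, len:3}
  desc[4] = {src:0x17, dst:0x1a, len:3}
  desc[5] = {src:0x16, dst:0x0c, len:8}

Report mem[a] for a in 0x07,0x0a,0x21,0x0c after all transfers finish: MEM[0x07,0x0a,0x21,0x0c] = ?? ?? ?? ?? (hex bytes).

MEM[0x07,0x0a,0x21,0x0c] = 70 33 af 88

#0 dst[0x07+5] := {0x70,0x88,0xbb,0x33,0x55}
#1 dst[0x18+5] := {0x88,0xbb,0x33,0x55,0x65}
#2 dst[0x14+5] := {0x83,0x70,0x88,0xbb,0x33}
#3 dst[0x04+3] := {0x88,0xbb,0x33}
#4 dst[0x1a+3] := {0xbb,0x33,0xbb}
#5 dst[0x0c+8] := {0x88,0xbb,0x33,0xbb,0xbb,0x33,0xbb,0x47}
query mem[0x07]=0x70, mem[0x0a]=0x33, mem[0x21]=0xaf, mem[0x0c]=0x88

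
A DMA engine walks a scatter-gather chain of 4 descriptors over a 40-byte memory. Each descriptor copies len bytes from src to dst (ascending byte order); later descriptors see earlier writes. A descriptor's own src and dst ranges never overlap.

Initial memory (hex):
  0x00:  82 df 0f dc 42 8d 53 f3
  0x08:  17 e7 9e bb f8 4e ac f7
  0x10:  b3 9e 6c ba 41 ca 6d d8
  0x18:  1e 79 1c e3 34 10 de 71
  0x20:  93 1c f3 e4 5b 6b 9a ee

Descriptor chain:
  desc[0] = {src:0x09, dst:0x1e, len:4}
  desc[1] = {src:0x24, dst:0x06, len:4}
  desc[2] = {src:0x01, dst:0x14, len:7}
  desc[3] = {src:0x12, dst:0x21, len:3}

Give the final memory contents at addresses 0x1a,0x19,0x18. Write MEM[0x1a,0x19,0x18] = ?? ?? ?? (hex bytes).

MEM[0x1a,0x19,0x18] = 6b 5b 8d

[0] 0x09->0x1e len=4 : e7 9e bb f8
[1] 0x24->0x06 len=4 : 5b 6b 9a ee
[2] 0x01->0x14 len=7 : df 0f dc 42 8d 5b 6b
[3] 0x12->0x21 len=3 : 6c ba df
query mem[0x1a]=0x6b, mem[0x19]=0x5b, mem[0x18]=0x8d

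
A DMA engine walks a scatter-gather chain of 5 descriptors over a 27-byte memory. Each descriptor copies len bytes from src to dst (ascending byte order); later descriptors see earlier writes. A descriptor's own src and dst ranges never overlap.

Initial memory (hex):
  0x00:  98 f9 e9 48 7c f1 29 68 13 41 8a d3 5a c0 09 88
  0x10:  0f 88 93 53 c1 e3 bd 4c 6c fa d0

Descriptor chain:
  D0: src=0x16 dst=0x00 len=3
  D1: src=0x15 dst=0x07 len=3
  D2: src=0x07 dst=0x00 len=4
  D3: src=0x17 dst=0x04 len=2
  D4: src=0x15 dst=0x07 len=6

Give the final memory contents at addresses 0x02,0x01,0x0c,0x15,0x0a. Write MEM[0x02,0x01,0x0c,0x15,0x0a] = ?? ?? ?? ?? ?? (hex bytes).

D0: mem[0x00..0x02] <- [bd 4c 6c]
D1: mem[0x07..0x09] <- [e3 bd 4c]
D2: mem[0x00..0x03] <- [e3 bd 4c 8a]
D3: mem[0x04..0x05] <- [4c 6c]
D4: mem[0x07..0x0c] <- [e3 bd 4c 6c fa d0]
query mem[0x02]=0x4c, mem[0x01]=0xbd, mem[0x0c]=0xd0, mem[0x15]=0xe3, mem[0x0a]=0x6c

MEM[0x02,0x01,0x0c,0x15,0x0a] = 4c bd d0 e3 6c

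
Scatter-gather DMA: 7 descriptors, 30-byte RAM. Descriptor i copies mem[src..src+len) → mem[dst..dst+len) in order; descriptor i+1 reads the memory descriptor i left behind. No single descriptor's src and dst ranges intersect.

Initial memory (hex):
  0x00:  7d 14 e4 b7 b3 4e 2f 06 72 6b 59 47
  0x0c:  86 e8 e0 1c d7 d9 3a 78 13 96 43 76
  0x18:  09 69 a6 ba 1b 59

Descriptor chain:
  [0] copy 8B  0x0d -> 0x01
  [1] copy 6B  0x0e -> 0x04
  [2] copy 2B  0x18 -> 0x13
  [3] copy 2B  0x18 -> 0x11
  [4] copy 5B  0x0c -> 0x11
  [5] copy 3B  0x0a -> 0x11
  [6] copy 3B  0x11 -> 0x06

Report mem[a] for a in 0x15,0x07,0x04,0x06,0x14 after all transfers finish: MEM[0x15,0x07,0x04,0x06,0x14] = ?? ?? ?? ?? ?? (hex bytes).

  after D0: wrote 8B at 0x01 = e8e01cd7d93a7813
  after D1: wrote 6B at 0x04 = e01cd7d93a78
  after D2: wrote 2B at 0x13 = 0969
  after D3: wrote 2B at 0x11 = 0969
  after D4: wrote 5B at 0x11 = 86e8e01cd7
  after D5: wrote 3B at 0x11 = 594786
  after D6: wrote 3B at 0x06 = 594786
query mem[0x15]=0xd7, mem[0x07]=0x47, mem[0x04]=0xe0, mem[0x06]=0x59, mem[0x14]=0x1c

MEM[0x15,0x07,0x04,0x06,0x14] = d7 47 e0 59 1c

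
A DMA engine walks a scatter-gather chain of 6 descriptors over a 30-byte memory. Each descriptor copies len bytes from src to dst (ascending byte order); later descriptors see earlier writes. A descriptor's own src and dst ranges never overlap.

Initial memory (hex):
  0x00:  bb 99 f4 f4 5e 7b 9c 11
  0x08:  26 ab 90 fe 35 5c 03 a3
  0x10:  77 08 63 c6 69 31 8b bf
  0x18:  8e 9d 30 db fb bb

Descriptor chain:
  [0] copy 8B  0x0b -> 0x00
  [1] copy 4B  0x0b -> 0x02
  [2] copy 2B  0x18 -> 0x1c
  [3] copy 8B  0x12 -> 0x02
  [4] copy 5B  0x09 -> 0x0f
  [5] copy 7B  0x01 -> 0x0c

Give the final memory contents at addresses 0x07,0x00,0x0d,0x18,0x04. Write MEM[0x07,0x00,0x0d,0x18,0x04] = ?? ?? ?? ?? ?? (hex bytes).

MEM[0x07,0x00,0x0d,0x18,0x04] = bf fe 63 8e 69

D0: mem[0x00..0x07] <- [fe 35 5c 03 a3 77 08 63]
D1: mem[0x02..0x05] <- [fe 35 5c 03]
D2: mem[0x1c..0x1d] <- [8e 9d]
D3: mem[0x02..0x09] <- [63 c6 69 31 8b bf 8e 9d]
D4: mem[0x0f..0x13] <- [9d 90 fe 35 5c]
D5: mem[0x0c..0x12] <- [35 63 c6 69 31 8b bf]
query mem[0x07]=0xbf, mem[0x00]=0xfe, mem[0x0d]=0x63, mem[0x18]=0x8e, mem[0x04]=0x69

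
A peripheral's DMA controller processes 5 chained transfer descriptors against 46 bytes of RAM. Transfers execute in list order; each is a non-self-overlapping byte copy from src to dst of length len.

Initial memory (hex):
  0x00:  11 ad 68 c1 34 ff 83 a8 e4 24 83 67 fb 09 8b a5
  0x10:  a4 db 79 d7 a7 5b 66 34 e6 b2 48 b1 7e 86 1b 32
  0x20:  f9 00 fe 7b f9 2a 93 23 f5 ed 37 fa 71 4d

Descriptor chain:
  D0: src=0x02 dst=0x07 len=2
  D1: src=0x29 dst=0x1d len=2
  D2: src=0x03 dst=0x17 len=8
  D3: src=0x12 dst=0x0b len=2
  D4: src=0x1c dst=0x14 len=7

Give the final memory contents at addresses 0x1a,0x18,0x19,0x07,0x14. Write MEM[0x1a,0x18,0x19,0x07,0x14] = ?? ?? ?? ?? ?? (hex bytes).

MEM[0x1a,0x18,0x19,0x07,0x14] = fe f9 00 68 c1

D0: mem[0x07..0x08] <- [68 c1]
D1: mem[0x1d..0x1e] <- [ed 37]
D2: mem[0x17..0x1e] <- [c1 34 ff 83 68 c1 24 83]
D3: mem[0x0b..0x0c] <- [79 d7]
D4: mem[0x14..0x1a] <- [c1 24 83 32 f9 00 fe]
query mem[0x1a]=0xfe, mem[0x18]=0xf9, mem[0x19]=0x00, mem[0x07]=0x68, mem[0x14]=0xc1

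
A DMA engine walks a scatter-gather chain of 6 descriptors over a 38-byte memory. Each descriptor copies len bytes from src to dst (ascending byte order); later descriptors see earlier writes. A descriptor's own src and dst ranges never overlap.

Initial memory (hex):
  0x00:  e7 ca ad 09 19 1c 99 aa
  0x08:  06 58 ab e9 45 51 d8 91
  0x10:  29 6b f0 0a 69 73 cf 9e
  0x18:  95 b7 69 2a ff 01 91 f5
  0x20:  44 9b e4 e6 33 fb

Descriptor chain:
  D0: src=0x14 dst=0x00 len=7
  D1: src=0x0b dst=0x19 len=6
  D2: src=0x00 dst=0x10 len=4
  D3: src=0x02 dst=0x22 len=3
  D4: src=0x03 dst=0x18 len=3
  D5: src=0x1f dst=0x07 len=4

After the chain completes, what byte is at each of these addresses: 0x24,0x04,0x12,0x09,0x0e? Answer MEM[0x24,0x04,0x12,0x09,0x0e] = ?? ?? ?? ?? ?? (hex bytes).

MEM[0x24,0x04,0x12,0x09,0x0e] = 95 95 cf 9b d8

  after D0: wrote 7B at 0x00 = 6973cf9e95b769
  after D1: wrote 6B at 0x19 = e94551d89129
  after D2: wrote 4B at 0x10 = 6973cf9e
  after D3: wrote 3B at 0x22 = cf9e95
  after D4: wrote 3B at 0x18 = 9e95b7
  after D5: wrote 4B at 0x07 = f5449bcf
query mem[0x24]=0x95, mem[0x04]=0x95, mem[0x12]=0xcf, mem[0x09]=0x9b, mem[0x0e]=0xd8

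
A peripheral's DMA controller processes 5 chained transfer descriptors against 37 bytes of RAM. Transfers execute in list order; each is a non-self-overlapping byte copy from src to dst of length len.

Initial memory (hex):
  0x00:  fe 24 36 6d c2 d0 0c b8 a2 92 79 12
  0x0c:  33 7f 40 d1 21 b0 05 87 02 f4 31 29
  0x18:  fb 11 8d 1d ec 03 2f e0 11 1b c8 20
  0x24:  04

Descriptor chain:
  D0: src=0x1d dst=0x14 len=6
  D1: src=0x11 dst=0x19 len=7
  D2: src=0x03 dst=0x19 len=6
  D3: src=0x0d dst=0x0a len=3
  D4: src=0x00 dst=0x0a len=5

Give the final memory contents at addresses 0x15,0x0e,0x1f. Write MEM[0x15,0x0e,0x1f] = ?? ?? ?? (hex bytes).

[0] 0x1d->0x14 len=6 : 03 2f e0 11 1b c8
[1] 0x11->0x19 len=7 : b0 05 87 03 2f e0 11
[2] 0x03->0x19 len=6 : 6d c2 d0 0c b8 a2
[3] 0x0d->0x0a len=3 : 7f 40 d1
[4] 0x00->0x0a len=5 : fe 24 36 6d c2
query mem[0x15]=0x2f, mem[0x0e]=0xc2, mem[0x1f]=0x11

MEM[0x15,0x0e,0x1f] = 2f c2 11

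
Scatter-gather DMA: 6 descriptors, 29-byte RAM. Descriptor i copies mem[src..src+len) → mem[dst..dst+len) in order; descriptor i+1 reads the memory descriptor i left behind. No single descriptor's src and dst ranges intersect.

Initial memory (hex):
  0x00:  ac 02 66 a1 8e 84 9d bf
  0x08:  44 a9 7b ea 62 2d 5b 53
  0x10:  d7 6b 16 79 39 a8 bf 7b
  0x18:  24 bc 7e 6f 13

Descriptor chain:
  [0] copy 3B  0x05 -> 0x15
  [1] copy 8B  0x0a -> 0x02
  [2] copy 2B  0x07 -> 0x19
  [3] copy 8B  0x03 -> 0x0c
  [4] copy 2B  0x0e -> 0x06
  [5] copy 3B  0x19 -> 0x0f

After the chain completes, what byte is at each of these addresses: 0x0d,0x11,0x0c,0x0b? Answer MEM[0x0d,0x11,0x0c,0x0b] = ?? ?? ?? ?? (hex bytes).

MEM[0x0d,0x11,0x0c,0x0b] = 62 6f ea ea

[0] 0x05->0x15 len=3 : 84 9d bf
[1] 0x0a->0x02 len=8 : 7b ea 62 2d 5b 53 d7 6b
[2] 0x07->0x19 len=2 : 53 d7
[3] 0x03->0x0c len=8 : ea 62 2d 5b 53 d7 6b 7b
[4] 0x0e->0x06 len=2 : 2d 5b
[5] 0x19->0x0f len=3 : 53 d7 6f
query mem[0x0d]=0x62, mem[0x11]=0x6f, mem[0x0c]=0xea, mem[0x0b]=0xea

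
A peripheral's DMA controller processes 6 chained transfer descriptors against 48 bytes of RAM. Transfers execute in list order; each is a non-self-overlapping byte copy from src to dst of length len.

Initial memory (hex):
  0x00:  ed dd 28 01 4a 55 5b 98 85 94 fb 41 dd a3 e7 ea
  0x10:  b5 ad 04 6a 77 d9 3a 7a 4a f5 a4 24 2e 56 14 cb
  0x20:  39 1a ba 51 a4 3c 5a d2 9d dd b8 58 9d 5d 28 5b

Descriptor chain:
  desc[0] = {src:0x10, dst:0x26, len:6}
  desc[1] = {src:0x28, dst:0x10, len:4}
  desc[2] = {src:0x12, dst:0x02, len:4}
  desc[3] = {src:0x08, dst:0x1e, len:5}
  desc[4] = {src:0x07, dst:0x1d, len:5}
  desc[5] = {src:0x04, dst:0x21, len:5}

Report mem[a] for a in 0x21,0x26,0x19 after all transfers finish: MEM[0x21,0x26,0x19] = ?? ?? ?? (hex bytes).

#0 dst[0x26+6] := {0xb5,0xad,0x04,0x6a,0x77,0xd9}
#1 dst[0x10+4] := {0x04,0x6a,0x77,0xd9}
#2 dst[0x02+4] := {0x77,0xd9,0x77,0xd9}
#3 dst[0x1e+5] := {0x85,0x94,0xfb,0x41,0xdd}
#4 dst[0x1d+5] := {0x98,0x85,0x94,0xfb,0x41}
#5 dst[0x21+5] := {0x77,0xd9,0x5b,0x98,0x85}
query mem[0x21]=0x77, mem[0x26]=0xb5, mem[0x19]=0xf5

MEM[0x21,0x26,0x19] = 77 b5 f5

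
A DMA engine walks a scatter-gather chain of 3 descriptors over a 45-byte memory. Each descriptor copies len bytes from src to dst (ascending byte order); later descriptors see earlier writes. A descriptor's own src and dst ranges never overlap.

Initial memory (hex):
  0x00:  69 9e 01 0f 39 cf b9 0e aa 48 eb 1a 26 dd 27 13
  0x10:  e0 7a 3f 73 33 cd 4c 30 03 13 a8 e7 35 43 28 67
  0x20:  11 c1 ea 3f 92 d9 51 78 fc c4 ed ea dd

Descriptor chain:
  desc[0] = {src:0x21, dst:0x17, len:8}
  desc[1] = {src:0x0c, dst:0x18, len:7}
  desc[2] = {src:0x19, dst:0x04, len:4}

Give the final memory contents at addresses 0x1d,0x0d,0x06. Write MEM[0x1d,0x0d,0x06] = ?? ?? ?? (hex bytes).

D0: mem[0x17..0x1e] <- [c1 ea 3f 92 d9 51 78 fc]
D1: mem[0x18..0x1e] <- [26 dd 27 13 e0 7a 3f]
D2: mem[0x04..0x07] <- [dd 27 13 e0]
query mem[0x1d]=0x7a, mem[0x0d]=0xdd, mem[0x06]=0x13

MEM[0x1d,0x0d,0x06] = 7a dd 13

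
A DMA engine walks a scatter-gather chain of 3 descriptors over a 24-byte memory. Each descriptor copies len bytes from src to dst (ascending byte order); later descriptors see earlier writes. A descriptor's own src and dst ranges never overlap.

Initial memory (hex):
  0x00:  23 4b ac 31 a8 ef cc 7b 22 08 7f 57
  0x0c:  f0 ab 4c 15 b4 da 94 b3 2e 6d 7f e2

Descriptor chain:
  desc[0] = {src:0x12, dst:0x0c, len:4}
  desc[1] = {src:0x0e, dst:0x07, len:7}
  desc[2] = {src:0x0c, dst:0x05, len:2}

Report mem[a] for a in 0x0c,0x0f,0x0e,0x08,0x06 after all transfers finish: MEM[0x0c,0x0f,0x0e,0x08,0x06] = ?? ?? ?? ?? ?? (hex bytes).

#0 dst[0x0c+4] := {0x94,0xb3,0x2e,0x6d}
#1 dst[0x07+7] := {0x2e,0x6d,0xb4,0xda,0x94,0xb3,0x2e}
#2 dst[0x05+2] := {0xb3,0x2e}
query mem[0x0c]=0xb3, mem[0x0f]=0x6d, mem[0x0e]=0x2e, mem[0x08]=0x6d, mem[0x06]=0x2e

MEM[0x0c,0x0f,0x0e,0x08,0x06] = b3 6d 2e 6d 2e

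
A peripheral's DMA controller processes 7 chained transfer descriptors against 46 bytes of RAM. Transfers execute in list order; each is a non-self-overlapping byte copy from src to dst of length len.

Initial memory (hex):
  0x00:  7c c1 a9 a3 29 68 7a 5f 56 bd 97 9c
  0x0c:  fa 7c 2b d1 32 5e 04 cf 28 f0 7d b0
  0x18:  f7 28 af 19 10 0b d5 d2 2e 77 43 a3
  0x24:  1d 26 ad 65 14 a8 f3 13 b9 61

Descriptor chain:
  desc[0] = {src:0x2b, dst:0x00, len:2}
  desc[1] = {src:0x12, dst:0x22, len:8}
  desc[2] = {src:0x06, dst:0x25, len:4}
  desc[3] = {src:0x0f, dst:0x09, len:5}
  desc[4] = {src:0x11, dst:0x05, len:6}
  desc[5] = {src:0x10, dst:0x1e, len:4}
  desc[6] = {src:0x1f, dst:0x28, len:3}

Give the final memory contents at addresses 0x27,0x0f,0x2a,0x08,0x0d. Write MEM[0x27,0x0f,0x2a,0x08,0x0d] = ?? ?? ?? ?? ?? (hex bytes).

MEM[0x27,0x0f,0x2a,0x08,0x0d] = 56 d1 cf 28 cf

D0: mem[0x00..0x01] <- [13 b9]
D1: mem[0x22..0x29] <- [04 cf 28 f0 7d b0 f7 28]
D2: mem[0x25..0x28] <- [7a 5f 56 bd]
D3: mem[0x09..0x0d] <- [d1 32 5e 04 cf]
D4: mem[0x05..0x0a] <- [5e 04 cf 28 f0 7d]
D5: mem[0x1e..0x21] <- [32 5e 04 cf]
D6: mem[0x28..0x2a] <- [5e 04 cf]
query mem[0x27]=0x56, mem[0x0f]=0xd1, mem[0x2a]=0xcf, mem[0x08]=0x28, mem[0x0d]=0xcf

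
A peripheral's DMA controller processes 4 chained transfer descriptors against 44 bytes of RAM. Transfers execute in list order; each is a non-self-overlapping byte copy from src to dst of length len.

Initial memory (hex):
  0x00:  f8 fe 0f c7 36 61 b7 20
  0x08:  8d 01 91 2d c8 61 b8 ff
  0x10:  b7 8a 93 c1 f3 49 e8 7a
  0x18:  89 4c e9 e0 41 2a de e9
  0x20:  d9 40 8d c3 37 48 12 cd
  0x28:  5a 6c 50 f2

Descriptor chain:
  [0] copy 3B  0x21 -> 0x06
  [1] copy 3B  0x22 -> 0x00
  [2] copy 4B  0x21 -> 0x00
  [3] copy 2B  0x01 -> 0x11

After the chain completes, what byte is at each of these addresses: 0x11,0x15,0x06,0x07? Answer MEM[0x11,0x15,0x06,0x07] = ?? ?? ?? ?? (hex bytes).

MEM[0x11,0x15,0x06,0x07] = 8d 49 40 8d

#0 dst[0x06+3] := {0x40,0x8d,0xc3}
#1 dst[0x00+3] := {0x8d,0xc3,0x37}
#2 dst[0x00+4] := {0x40,0x8d,0xc3,0x37}
#3 dst[0x11+2] := {0x8d,0xc3}
query mem[0x11]=0x8d, mem[0x15]=0x49, mem[0x06]=0x40, mem[0x07]=0x8d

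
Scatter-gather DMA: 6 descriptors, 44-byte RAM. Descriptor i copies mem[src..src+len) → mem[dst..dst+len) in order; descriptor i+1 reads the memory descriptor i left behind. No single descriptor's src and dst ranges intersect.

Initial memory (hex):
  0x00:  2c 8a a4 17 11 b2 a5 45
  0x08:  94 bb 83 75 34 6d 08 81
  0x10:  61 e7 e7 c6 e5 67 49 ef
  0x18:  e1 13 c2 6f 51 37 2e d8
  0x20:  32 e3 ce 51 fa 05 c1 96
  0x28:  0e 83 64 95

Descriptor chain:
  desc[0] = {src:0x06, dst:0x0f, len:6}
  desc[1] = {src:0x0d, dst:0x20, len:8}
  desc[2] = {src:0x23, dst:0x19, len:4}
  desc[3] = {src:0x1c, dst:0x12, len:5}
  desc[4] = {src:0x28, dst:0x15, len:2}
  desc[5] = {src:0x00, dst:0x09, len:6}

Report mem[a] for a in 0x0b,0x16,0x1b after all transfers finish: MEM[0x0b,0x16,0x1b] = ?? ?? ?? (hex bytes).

MEM[0x0b,0x16,0x1b] = a4 83 bb

  after D0: wrote 6B at 0x0f = a54594bb8375
  after D1: wrote 8B at 0x20 = 6d08a54594bb8375
  after D2: wrote 4B at 0x19 = 4594bb83
  after D3: wrote 5B at 0x12 = 83372ed86d
  after D4: wrote 2B at 0x15 = 0e83
  after D5: wrote 6B at 0x09 = 2c8aa41711b2
query mem[0x0b]=0xa4, mem[0x16]=0x83, mem[0x1b]=0xbb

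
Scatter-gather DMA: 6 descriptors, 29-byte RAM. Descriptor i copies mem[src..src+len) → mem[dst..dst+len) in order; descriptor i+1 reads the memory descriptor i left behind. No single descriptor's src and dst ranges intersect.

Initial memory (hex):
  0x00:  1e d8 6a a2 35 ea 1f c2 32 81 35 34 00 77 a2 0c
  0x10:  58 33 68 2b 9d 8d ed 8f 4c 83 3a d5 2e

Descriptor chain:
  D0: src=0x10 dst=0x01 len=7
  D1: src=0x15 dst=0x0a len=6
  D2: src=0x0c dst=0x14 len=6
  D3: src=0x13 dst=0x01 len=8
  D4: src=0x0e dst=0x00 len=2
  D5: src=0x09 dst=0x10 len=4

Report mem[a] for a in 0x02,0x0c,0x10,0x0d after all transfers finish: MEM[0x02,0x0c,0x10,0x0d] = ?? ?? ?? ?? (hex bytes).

D0: mem[0x01..0x07] <- [58 33 68 2b 9d 8d ed]
D1: mem[0x0a..0x0f] <- [8d ed 8f 4c 83 3a]
D2: mem[0x14..0x19] <- [8f 4c 83 3a 58 33]
D3: mem[0x01..0x08] <- [2b 8f 4c 83 3a 58 33 3a]
D4: mem[0x00..0x01] <- [83 3a]
D5: mem[0x10..0x13] <- [81 8d ed 8f]
query mem[0x02]=0x8f, mem[0x0c]=0x8f, mem[0x10]=0x81, mem[0x0d]=0x4c

MEM[0x02,0x0c,0x10,0x0d] = 8f 8f 81 4c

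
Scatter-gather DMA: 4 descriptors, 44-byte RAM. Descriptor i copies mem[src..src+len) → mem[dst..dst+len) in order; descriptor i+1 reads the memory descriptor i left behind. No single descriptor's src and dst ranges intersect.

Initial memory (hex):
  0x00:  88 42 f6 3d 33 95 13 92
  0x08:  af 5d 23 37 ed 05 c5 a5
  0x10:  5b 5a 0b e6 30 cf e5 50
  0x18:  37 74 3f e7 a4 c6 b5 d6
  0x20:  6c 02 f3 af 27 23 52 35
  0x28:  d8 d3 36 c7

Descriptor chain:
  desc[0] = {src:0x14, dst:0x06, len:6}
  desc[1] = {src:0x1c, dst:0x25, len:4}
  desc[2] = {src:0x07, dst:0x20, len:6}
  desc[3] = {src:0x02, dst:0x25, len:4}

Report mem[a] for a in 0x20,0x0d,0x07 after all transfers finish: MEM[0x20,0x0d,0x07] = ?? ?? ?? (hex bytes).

MEM[0x20,0x0d,0x07] = cf 05 cf

D0: mem[0x06..0x0b] <- [30 cf e5 50 37 74]
D1: mem[0x25..0x28] <- [a4 c6 b5 d6]
D2: mem[0x20..0x25] <- [cf e5 50 37 74 ed]
D3: mem[0x25..0x28] <- [f6 3d 33 95]
query mem[0x20]=0xcf, mem[0x0d]=0x05, mem[0x07]=0xcf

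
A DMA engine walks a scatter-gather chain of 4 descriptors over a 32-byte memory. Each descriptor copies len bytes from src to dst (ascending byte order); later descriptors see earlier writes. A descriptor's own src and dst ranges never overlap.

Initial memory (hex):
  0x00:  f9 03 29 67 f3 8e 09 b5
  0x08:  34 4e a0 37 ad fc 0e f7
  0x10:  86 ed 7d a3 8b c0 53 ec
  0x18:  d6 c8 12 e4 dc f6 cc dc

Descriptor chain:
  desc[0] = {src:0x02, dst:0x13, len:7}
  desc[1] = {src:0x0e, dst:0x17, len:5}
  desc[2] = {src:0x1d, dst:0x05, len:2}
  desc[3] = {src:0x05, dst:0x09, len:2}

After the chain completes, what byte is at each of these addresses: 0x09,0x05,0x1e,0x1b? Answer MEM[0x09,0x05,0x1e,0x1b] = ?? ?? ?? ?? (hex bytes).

MEM[0x09,0x05,0x1e,0x1b] = f6 f6 cc 7d

#0 dst[0x13+7] := {0x29,0x67,0xf3,0x8e,0x09,0xb5,0x34}
#1 dst[0x17+5] := {0x0e,0xf7,0x86,0xed,0x7d}
#2 dst[0x05+2] := {0xf6,0xcc}
#3 dst[0x09+2] := {0xf6,0xcc}
query mem[0x09]=0xf6, mem[0x05]=0xf6, mem[0x1e]=0xcc, mem[0x1b]=0x7d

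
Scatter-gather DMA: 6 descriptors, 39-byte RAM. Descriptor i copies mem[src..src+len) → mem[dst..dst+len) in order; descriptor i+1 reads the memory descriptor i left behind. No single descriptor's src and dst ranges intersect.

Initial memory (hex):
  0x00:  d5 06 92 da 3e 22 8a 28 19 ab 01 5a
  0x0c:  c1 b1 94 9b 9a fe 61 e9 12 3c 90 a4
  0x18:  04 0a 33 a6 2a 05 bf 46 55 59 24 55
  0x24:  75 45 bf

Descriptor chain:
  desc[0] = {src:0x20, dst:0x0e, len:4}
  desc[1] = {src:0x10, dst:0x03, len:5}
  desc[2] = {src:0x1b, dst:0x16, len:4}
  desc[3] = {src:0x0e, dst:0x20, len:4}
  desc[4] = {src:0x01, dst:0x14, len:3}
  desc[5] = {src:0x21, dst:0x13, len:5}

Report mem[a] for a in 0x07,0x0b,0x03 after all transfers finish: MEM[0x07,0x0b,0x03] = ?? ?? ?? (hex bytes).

[0] 0x20->0x0e len=4 : 55 59 24 55
[1] 0x10->0x03 len=5 : 24 55 61 e9 12
[2] 0x1b->0x16 len=4 : a6 2a 05 bf
[3] 0x0e->0x20 len=4 : 55 59 24 55
[4] 0x01->0x14 len=3 : 06 92 24
[5] 0x21->0x13 len=5 : 59 24 55 75 45
query mem[0x07]=0x12, mem[0x0b]=0x5a, mem[0x03]=0x24

MEM[0x07,0x0b,0x03] = 12 5a 24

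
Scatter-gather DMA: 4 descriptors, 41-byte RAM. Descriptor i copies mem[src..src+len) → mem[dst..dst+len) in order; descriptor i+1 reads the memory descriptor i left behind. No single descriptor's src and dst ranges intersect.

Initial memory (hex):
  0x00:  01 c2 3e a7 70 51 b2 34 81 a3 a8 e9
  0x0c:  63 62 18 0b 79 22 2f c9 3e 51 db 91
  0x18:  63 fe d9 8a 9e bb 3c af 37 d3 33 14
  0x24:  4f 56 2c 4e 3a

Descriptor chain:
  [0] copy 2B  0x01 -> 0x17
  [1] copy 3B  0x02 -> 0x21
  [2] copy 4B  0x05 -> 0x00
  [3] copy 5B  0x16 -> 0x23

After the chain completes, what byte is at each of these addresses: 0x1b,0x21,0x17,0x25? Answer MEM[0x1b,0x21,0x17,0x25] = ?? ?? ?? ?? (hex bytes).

D0: mem[0x17..0x18] <- [c2 3e]
D1: mem[0x21..0x23] <- [3e a7 70]
D2: mem[0x00..0x03] <- [51 b2 34 81]
D3: mem[0x23..0x27] <- [db c2 3e fe d9]
query mem[0x1b]=0x8a, mem[0x21]=0x3e, mem[0x17]=0xc2, mem[0x25]=0x3e

MEM[0x1b,0x21,0x17,0x25] = 8a 3e c2 3e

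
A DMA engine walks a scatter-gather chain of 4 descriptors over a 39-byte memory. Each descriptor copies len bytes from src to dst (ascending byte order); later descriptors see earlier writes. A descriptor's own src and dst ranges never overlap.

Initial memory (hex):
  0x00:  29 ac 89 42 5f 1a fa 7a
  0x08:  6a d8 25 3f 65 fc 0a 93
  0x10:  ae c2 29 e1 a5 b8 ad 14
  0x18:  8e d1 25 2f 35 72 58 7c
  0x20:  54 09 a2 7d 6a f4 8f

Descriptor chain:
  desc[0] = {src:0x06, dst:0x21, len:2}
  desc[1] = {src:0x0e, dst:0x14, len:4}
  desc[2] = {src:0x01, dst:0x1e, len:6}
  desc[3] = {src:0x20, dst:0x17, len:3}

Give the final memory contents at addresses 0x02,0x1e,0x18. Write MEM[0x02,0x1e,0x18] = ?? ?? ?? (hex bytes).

MEM[0x02,0x1e,0x18] = 89 ac 5f

#0 dst[0x21+2] := {0xfa,0x7a}
#1 dst[0x14+4] := {0x0a,0x93,0xae,0xc2}
#2 dst[0x1e+6] := {0xac,0x89,0x42,0x5f,0x1a,0xfa}
#3 dst[0x17+3] := {0x42,0x5f,0x1a}
query mem[0x02]=0x89, mem[0x1e]=0xac, mem[0x18]=0x5f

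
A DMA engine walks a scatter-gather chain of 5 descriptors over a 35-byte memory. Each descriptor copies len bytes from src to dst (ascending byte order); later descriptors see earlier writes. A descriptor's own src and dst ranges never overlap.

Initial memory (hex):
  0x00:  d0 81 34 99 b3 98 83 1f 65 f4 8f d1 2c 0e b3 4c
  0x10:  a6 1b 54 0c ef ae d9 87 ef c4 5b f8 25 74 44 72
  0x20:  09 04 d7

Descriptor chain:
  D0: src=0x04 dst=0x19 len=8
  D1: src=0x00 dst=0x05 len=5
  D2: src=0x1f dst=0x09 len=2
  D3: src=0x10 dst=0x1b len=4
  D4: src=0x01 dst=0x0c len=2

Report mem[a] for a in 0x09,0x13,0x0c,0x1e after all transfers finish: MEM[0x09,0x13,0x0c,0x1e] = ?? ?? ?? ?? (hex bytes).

MEM[0x09,0x13,0x0c,0x1e] = 8f 0c 81 0c

#0 dst[0x19+8] := {0xb3,0x98,0x83,0x1f,0x65,0xf4,0x8f,0xd1}
#1 dst[0x05+5] := {0xd0,0x81,0x34,0x99,0xb3}
#2 dst[0x09+2] := {0x8f,0xd1}
#3 dst[0x1b+4] := {0xa6,0x1b,0x54,0x0c}
#4 dst[0x0c+2] := {0x81,0x34}
query mem[0x09]=0x8f, mem[0x13]=0x0c, mem[0x0c]=0x81, mem[0x1e]=0x0c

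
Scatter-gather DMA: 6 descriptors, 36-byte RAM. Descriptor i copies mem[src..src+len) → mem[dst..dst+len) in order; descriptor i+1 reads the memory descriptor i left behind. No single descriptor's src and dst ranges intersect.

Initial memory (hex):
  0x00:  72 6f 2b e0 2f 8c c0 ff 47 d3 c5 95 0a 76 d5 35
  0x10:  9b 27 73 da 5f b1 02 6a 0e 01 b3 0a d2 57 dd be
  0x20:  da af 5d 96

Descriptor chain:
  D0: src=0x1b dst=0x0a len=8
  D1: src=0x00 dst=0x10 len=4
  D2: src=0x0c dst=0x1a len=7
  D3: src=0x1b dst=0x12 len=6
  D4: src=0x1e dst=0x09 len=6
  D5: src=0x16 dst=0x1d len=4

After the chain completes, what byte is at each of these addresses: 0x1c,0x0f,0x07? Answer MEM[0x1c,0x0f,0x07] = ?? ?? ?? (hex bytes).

MEM[0x1c,0x0f,0x07] = be da ff

  after D0: wrote 8B at 0x0a = 0ad257ddbedaaf5d
  after D1: wrote 4B at 0x10 = 726f2be0
  after D2: wrote 7B at 0x1a = 57ddbeda726f2b
  after D3: wrote 6B at 0x12 = ddbeda726f2b
  after D4: wrote 6B at 0x09 = 726f2baf5d96
  after D5: wrote 4B at 0x1d = 6f2b0e01
query mem[0x1c]=0xbe, mem[0x0f]=0xda, mem[0x07]=0xff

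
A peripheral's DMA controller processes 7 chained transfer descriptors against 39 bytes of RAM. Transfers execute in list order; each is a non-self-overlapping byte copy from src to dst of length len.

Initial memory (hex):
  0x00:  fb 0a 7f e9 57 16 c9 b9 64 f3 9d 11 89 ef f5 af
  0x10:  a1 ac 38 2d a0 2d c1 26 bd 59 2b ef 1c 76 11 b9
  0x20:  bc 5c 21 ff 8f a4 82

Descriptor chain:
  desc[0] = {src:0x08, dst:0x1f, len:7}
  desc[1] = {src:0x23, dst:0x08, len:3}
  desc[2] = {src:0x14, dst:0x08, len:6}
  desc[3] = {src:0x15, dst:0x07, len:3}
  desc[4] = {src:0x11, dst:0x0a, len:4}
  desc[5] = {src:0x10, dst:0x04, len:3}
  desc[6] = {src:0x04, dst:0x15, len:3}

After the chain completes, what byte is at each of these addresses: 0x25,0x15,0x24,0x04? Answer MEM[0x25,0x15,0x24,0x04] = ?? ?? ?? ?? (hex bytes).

  after D0: wrote 7B at 0x1f = 64f39d1189eff5
  after D1: wrote 3B at 0x08 = 89eff5
  after D2: wrote 6B at 0x08 = a02dc126bd59
  after D3: wrote 3B at 0x07 = 2dc126
  after D4: wrote 4B at 0x0a = ac382da0
  after D5: wrote 3B at 0x04 = a1ac38
  after D6: wrote 3B at 0x15 = a1ac38
query mem[0x25]=0xf5, mem[0x15]=0xa1, mem[0x24]=0xef, mem[0x04]=0xa1

MEM[0x25,0x15,0x24,0x04] = f5 a1 ef a1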